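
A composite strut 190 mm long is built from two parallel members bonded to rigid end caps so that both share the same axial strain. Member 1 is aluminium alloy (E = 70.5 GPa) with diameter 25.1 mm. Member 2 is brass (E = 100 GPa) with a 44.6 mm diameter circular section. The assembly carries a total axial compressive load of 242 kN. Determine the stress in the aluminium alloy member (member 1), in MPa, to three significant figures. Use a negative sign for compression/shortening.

-89.3 MPa

A_1 = 494.8 mm².
A_2 = 1562 mm².
Equal strain + equilibrium ⇒ each member carries load in proportion to AE: A₁E₁ = 34880000 N, A₂E₂ = 156200000 N, ΣAE = 191100000 N.
σ₁ = P·E₁/ΣAE = -242000·70500/191100000 = -89.27 MPa.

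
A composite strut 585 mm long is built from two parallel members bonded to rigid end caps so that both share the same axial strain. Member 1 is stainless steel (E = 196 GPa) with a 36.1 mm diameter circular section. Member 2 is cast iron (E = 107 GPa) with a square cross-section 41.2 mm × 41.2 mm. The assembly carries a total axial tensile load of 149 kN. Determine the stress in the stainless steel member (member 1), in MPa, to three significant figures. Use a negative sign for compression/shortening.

A_1 = 1024 mm².
A_2 = 1697 mm².
Equal strain + equilibrium ⇒ each member carries load in proportion to AE: A₁E₁ = 200600000 N, A₂E₂ = 181600000 N, ΣAE = 382200000 N.
σ₁ = P·E₁/ΣAE = 149000·196000/382200000 = 76.4 MPa.

76.4 MPa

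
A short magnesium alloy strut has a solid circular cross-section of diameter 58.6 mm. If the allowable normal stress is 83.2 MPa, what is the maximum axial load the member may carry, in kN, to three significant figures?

224 kN

A = 2697 mm².
P_max = σ_allow · A = 83.2 · 2697 = 224400 N = 224.4 kN.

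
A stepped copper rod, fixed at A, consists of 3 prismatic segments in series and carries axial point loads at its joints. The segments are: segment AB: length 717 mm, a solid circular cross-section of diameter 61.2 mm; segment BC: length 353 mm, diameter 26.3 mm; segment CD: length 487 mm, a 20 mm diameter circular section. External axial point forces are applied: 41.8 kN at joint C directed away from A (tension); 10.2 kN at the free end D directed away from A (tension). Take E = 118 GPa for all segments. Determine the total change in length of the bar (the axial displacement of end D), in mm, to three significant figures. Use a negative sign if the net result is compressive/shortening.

0.528 mm

Internal axial forces (sectioning from the free end, tension +): N_CD = 10.2 kN, N_BC = 52 kN, N_AB = 52 kN.
A_AB = 2942 mm².
A_BC = 543.3 mm².
A_CD = 314.2 mm².
δ_AB = 52000·717/(2942·118000) = 0.1074 mm
δ_BC = 52000·353/(543.3·118000) = 0.2863 mm
δ_CD = 10200·487/(314.2·118000) = 0.134 mm
δ = Σδ_i = 0.5278 mm.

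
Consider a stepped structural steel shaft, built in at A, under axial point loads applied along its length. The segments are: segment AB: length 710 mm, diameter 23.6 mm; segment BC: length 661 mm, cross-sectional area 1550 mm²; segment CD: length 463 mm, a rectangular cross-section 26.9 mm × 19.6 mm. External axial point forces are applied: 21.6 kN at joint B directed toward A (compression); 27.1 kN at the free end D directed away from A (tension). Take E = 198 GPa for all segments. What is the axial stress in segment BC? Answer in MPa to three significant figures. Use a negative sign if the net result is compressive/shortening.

Internal axial forces (sectioning from the free end, tension +): N_CD = 27.1 kN, N_BC = 27.1 kN, N_AB = 5.5 kN.
σ_BC = N_BC/A_BC = 27100/1550 = 17.48 MPa.

17.5 MPa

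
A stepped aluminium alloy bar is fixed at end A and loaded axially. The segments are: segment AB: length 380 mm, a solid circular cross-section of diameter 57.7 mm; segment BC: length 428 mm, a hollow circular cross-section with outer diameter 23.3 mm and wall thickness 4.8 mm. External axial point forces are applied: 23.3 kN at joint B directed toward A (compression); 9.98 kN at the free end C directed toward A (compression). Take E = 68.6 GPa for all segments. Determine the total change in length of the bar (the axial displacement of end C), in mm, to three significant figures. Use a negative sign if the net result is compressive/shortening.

Internal axial forces (sectioning from the free end, tension +): N_BC = -9.98 kN, N_AB = -33.28 kN.
A_AB = 2615 mm².
A_BC = 279 mm².
δ_AB = -33280·380/(2615·68600) = -0.0705 mm
δ_BC = -9980·428/(279·68600) = -0.2232 mm
δ = Σδ_i = -0.2937 mm.

-0.294 mm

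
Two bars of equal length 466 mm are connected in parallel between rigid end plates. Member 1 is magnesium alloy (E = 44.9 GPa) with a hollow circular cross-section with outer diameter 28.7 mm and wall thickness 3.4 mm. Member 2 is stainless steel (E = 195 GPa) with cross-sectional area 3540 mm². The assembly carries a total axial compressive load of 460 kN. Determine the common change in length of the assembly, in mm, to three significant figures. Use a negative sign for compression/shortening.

-0.305 mm

A_1 = 270.2 mm².
Equal strain + equilibrium ⇒ each member carries load in proportion to AE: A₁E₁ = 12130000 N, A₂E₂ = 690300000 N, ΣAE = 702400000 N.
δ = PL/ΣAE = -460000·466/702400000 = -0.3052 mm.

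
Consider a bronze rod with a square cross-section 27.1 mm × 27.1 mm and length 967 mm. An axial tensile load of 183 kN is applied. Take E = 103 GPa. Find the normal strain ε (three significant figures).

0.00242

A = 734.4 mm².
σ = N/A = 249.2 MPa; ε = σ/E = 249.2/103000 = 2.419e-03.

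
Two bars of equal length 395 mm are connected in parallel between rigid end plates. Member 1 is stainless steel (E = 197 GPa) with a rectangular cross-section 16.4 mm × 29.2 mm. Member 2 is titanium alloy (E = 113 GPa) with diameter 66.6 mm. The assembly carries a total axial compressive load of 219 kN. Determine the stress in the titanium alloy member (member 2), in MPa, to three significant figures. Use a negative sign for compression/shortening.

A_1 = 478.9 mm².
A_2 = 3484 mm².
Equal strain + equilibrium ⇒ each member carries load in proportion to AE: A₁E₁ = 94340000 N, A₂E₂ = 393700000 N, ΣAE = 488000000 N.
σ₂ = P·E₂/ΣAE = -219000·113000/488000000 = -50.71 MPa.

-50.7 MPa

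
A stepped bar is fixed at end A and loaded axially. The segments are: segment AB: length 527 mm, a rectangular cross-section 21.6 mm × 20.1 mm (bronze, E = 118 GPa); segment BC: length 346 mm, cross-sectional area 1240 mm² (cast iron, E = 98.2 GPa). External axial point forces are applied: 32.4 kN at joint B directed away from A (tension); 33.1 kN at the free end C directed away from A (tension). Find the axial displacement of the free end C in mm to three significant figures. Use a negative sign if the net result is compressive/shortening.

Internal axial forces (sectioning from the free end, tension +): N_BC = 33.1 kN, N_AB = 65.5 kN.
A_AB = 434.2 mm².
δ_AB = 65500·527/(434.2·118000) = 0.6738 mm
δ_BC = 33100·346/(1240·98200) = 0.09405 mm
δ = Σδ_i = 0.7678 mm.

0.768 mm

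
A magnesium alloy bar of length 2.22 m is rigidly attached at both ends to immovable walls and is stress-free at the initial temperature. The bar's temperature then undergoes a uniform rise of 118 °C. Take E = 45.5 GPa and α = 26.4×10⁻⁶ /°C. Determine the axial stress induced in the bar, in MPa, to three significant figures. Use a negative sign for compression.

Free thermal expansion αLΔT = 26.4e-6 · 2220 · 118 = 6.916 mm.
The walls impose strain ε = −(6.916)/2220 = -3.1152e-03; σ = Eε = 45500 · -3.1152e-03 = -141.7 MPa.

-142 MPa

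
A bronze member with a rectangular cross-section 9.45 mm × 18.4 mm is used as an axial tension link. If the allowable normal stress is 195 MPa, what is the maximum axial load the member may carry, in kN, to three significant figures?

A = 173.9 mm².
P_max = σ_allow · A = 195 · 173.9 = 33910 N = 33.91 kN.

33.9 kN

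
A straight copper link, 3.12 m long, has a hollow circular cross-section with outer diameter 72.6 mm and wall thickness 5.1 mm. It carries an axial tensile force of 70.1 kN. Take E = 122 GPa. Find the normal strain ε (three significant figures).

A = 1081 mm².
σ = N/A = 64.82 MPa; ε = σ/E = 64.82/122000 = 5.313e-04.

5.31e-04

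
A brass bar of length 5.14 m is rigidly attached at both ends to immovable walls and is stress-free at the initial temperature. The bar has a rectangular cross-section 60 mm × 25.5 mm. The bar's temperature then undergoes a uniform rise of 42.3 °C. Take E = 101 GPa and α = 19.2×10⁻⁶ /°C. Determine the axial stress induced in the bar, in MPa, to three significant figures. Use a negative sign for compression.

Free thermal expansion αLΔT = 19.2e-6 · 5140 · 42.3 = 4.175 mm.
The walls impose strain ε = −(4.175)/5140 = -8.1216e-04; σ = Eε = 101000 · -8.1216e-04 = -82.03 MPa.

-82.0 MPa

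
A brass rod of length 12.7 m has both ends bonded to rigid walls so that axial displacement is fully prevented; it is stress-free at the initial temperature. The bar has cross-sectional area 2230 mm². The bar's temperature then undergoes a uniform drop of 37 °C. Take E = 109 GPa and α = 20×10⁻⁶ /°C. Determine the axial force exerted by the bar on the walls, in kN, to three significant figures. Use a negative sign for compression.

180 kN

Free thermal expansion αLΔT = 20e-6 · 12700 · -37 = -9.398 mm.
The walls impose strain ε = −(-9.398)/12700 = 7.4000e-04; σ = Eε = 109000 · 7.4000e-04 = 80.66 MPa.
Wall reaction R = σ·A = 80.66·2230 = 179900 N = 179.9 kN.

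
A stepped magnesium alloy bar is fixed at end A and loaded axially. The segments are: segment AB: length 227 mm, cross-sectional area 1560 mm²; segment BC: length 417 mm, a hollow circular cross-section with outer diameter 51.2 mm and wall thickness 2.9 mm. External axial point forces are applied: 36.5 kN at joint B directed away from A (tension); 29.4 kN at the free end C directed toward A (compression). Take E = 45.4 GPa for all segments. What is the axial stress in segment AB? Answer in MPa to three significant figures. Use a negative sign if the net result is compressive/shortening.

4.55 MPa

Internal axial forces (sectioning from the free end, tension +): N_BC = -29.4 kN, N_AB = 7.1 kN.
σ_AB = N_AB/A_AB = 7100/1560 = 4.551 MPa.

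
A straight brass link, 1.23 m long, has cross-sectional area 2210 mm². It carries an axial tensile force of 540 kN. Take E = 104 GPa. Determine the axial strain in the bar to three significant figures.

0.00235

σ = N/A = 244.3 MPa; ε = σ/E = 244.3/104000 = 2.349e-03.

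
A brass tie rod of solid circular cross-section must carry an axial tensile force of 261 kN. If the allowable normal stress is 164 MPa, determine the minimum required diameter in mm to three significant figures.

Required area A ≥ P/σ_allow = 261000/164 = 1591 mm².
For a solid circular section, d ≥ √(4A/π) = 45.01 mm.

45.0 mm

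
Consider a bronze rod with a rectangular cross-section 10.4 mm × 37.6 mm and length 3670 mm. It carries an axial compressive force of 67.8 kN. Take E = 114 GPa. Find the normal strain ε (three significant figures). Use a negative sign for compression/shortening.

-0.00152

A = 391 mm².
σ = N/A = -173.4 MPa; ε = σ/E = -173.4/114000 = -1.521e-03.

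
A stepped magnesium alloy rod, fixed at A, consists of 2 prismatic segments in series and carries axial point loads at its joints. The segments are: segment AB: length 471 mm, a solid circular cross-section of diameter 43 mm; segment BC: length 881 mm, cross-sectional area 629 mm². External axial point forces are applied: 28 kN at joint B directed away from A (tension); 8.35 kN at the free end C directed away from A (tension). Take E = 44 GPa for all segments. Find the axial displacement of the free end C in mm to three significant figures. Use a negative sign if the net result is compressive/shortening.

0.534 mm

Internal axial forces (sectioning from the free end, tension +): N_BC = 8.35 kN, N_AB = 36.35 kN.
A_AB = 1452 mm².
δ_AB = 36350·471/(1452·44000) = 0.2679 mm
δ_BC = 8350·881/(629·44000) = 0.2658 mm
δ = Σδ_i = 0.5337 mm.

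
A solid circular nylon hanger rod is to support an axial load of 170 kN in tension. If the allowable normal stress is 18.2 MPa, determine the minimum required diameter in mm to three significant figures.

109 mm

Required area A ≥ P/σ_allow = 170000/18.2 = 9341 mm².
For a solid circular section, d ≥ √(4A/π) = 109.1 mm.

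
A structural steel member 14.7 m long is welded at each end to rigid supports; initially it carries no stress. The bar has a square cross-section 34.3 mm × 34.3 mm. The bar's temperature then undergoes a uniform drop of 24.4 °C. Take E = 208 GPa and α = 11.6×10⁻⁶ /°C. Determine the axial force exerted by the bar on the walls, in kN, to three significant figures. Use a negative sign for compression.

Free thermal expansion αLΔT = 11.6e-6 · 14700 · -24.4 = -4.161 mm.
The walls impose strain ε = −(-4.161)/14700 = 2.8304e-04; σ = Eε = 208000 · 2.8304e-04 = 58.87 MPa.
Wall reaction R = σ·A = 58.87·1176 = 69260 N = 69.26 kN.

69.3 kN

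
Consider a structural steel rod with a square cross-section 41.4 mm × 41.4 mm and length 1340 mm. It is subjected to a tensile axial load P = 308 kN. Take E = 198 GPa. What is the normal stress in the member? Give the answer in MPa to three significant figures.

180 MPa

A = 1714 mm².
σ = N/A = 308000/1714 = 179.7 MPa.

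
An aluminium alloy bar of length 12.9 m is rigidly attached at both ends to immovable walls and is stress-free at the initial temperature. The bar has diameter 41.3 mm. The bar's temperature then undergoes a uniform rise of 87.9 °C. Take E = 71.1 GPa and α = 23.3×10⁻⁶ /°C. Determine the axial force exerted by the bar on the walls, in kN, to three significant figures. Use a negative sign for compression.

Free thermal expansion αLΔT = 23.3e-6 · 12900 · 87.9 = 26.42 mm.
The walls impose strain ε = −(26.42)/12900 = -2.0481e-03; σ = Eε = 71100 · -2.0481e-03 = -145.6 MPa.
Wall reaction R = σ·A = -145.6·1340 = -195100 N = -195.1 kN.

-195 kN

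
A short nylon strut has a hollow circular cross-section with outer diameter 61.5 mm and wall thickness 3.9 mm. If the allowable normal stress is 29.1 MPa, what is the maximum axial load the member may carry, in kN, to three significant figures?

20.5 kN

A = 705.7 mm².
P_max = σ_allow · A = 29.1 · 705.7 = 20540 N = 20.54 kN.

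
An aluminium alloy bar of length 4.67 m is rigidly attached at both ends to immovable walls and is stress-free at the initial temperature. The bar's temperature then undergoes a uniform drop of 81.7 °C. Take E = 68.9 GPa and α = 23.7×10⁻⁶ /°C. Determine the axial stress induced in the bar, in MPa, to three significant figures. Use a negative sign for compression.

133 MPa

Free thermal expansion αLΔT = 23.7e-6 · 4670 · -81.7 = -9.042 mm.
The walls impose strain ε = −(-9.042)/4670 = 1.9363e-03; σ = Eε = 68900 · 1.9363e-03 = 133.4 MPa.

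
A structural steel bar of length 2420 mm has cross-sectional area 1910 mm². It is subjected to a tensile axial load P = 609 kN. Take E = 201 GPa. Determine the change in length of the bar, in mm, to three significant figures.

δ_mech = NL/(AE) = 609000·2420/(1910·201000) = 3.839 mm.

3.84 mm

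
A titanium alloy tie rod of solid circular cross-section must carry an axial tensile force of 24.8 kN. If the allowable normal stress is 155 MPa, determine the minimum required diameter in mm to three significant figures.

14.3 mm

Required area A ≥ P/σ_allow = 24800/155 = 160 mm².
For a solid circular section, d ≥ √(4A/π) = 14.27 mm.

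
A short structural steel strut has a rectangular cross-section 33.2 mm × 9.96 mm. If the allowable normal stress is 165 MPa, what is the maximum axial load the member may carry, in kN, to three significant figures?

54.6 kN

A = 330.7 mm².
P_max = σ_allow · A = 165 · 330.7 = 54560 N = 54.56 kN.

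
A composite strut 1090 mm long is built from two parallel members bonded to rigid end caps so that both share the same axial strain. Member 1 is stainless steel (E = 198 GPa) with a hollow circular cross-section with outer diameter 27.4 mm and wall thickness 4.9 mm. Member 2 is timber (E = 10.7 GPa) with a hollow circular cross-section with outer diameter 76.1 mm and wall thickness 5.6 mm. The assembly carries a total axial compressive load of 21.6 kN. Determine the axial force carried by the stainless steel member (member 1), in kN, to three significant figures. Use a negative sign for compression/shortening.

-18.1 kN

A_1 = 346.4 mm².
A_2 = 1240 mm².
Equal strain + equilibrium ⇒ each member carries load in proportion to AE: A₁E₁ = 68580000 N, A₂E₂ = 13270000 N, ΣAE = 81850000 N.
F₁ = P·A₁E₁/ΣAE = -21600·68580000/81850000 = -18100 N.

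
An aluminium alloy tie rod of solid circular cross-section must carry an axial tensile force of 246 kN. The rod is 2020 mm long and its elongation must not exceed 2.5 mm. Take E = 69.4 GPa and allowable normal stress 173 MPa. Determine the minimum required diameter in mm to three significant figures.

Required area A ≥ P/σ_allow = 246000/173 = 1422 mm².
For a solid circular section, d ≥ √(4A/π) = 42.55 mm.
Elongation limit: A ≥ PL/(Eδ_allow) = 246000·2020/(69400·2.5) = 2864 mm² ⇒ d ≥ 60.39 mm.
The elongation limit governs.

60.4 mm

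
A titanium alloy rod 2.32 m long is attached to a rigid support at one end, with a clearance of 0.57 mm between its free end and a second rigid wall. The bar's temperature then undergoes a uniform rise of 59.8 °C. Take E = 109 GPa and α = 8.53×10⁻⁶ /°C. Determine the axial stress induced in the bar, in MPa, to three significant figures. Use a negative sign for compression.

Free thermal expansion αLΔT = 8.53e-6 · 2320 · 59.8 = 1.183 mm.
The walls engage after the gap closes; constrained expansion = 1.183 − 0.57 = 0.6134 mm.
The walls impose strain ε = −(0.6134)/2320 = -2.6440e-04; σ = Eε = 109000 · -2.6440e-04 = -28.82 MPa.

-28.8 MPa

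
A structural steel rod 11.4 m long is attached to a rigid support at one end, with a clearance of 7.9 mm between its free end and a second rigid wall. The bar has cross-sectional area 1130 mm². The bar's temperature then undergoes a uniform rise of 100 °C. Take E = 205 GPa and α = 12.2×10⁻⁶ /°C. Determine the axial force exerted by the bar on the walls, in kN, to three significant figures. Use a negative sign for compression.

-122 kN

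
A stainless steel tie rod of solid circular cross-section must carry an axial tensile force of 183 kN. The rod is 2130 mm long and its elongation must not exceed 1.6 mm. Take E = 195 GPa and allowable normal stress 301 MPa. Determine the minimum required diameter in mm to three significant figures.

39.9 mm

Required area A ≥ P/σ_allow = 183000/301 = 608 mm².
For a solid circular section, d ≥ √(4A/π) = 27.82 mm.
Elongation limit: A ≥ PL/(Eδ_allow) = 183000·2130/(195000·1.6) = 1249 mm² ⇒ d ≥ 39.88 mm.
The elongation limit governs.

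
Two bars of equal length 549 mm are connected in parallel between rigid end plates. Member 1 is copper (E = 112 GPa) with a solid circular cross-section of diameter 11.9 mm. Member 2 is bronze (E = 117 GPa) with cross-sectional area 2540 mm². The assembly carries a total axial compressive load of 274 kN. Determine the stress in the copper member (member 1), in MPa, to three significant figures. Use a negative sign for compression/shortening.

A_1 = 111.2 mm².
Equal strain + equilibrium ⇒ each member carries load in proportion to AE: A₁E₁ = 12460000 N, A₂E₂ = 297200000 N, ΣAE = 309600000 N.
σ₁ = P·E₁/ΣAE = -274000·112000/309600000 = -99.11 MPa.

-99.1 MPa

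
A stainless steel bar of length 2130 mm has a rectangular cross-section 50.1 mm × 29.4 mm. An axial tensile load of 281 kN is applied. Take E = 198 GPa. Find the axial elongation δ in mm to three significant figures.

A = 1473 mm².
δ_mech = NL/(AE) = 281000·2130/(1473·198000) = 2.052 mm.

2.05 mm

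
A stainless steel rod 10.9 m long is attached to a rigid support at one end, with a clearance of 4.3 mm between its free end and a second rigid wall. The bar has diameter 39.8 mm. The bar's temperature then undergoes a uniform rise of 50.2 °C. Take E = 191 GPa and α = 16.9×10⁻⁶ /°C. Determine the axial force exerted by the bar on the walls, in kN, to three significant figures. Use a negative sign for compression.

-108 kN

Free thermal expansion αLΔT = 16.9e-6 · 10900 · 50.2 = 9.247 mm.
The walls engage after the gap closes; constrained expansion = 9.247 − 4.3 = 4.947 mm.
The walls impose strain ε = −(4.947)/10900 = -4.5388e-04; σ = Eε = 191000 · -4.5388e-04 = -86.69 MPa.
Wall reaction R = σ·A = -86.69·1244 = -107900 N = -107.9 kN.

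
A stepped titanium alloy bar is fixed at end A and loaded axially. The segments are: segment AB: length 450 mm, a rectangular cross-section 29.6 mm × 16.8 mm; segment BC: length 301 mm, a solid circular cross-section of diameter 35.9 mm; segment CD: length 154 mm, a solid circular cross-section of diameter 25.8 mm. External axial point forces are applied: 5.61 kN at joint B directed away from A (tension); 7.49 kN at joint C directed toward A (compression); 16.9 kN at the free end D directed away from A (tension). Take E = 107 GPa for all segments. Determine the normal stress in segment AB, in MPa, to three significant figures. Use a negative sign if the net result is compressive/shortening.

Internal axial forces (sectioning from the free end, tension +): N_CD = 16.9 kN, N_BC = 9.41 kN, N_AB = 15.02 kN.
A_AB = 497.3 mm².
σ_AB = N_AB/A_AB = 15020/497.3 = 30.2 MPa.

30.2 MPa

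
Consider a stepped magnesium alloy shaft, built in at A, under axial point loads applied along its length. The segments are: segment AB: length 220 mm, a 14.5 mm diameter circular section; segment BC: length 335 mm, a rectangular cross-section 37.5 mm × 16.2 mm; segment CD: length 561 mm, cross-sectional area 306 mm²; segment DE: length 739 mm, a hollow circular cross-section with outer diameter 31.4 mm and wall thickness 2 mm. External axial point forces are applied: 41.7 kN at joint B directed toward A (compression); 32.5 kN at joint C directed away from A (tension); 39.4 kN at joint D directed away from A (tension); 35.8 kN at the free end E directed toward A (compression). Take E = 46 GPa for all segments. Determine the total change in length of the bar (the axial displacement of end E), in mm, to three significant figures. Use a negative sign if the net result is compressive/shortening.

Internal axial forces (sectioning from the free end, tension +): N_DE = -35.8 kN, N_CD = 3.6 kN, N_BC = 36.1 kN, N_AB = -5.6 kN.
A_AB = 165.1 mm².
A_BC = 607.5 mm².
A_DE = 184.7 mm².
δ_AB = -5600·220/(165.1·46000) = -0.1622 mm
δ_BC = 36100·335/(607.5·46000) = 0.4328 mm
δ_CD = 3600·561/(306·46000) = 0.1435 mm
δ_DE = -35800·739/(184.7·46000) = -3.113 mm
δ = Σδ_i = -2.699 mm.

-2.70 mm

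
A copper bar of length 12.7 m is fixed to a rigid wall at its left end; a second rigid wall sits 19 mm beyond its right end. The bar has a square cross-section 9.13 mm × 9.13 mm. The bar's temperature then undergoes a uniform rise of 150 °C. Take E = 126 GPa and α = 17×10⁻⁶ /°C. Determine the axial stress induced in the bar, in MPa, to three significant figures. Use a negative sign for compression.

-133 MPa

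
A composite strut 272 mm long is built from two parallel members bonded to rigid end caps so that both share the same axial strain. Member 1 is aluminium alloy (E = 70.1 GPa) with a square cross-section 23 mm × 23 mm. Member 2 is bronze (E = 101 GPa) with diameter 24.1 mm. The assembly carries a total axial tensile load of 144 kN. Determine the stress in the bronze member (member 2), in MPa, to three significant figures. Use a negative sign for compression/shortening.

175 MPa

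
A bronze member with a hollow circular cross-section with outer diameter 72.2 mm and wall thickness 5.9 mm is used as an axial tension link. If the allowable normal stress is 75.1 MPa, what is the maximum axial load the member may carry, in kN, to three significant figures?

A = 1229 mm².
P_max = σ_allow · A = 75.1 · 1229 = 92290 N = 92.29 kN.

92.3 kN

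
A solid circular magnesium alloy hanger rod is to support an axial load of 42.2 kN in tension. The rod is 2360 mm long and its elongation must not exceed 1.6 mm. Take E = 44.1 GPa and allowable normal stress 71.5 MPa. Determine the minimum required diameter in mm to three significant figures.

Required area A ≥ P/σ_allow = 42200/71.5 = 590.2 mm².
For a solid circular section, d ≥ √(4A/π) = 27.41 mm.
Elongation limit: A ≥ PL/(Eδ_allow) = 42200·2360/(44100·1.6) = 1411 mm² ⇒ d ≥ 42.39 mm.
The elongation limit governs.

42.4 mm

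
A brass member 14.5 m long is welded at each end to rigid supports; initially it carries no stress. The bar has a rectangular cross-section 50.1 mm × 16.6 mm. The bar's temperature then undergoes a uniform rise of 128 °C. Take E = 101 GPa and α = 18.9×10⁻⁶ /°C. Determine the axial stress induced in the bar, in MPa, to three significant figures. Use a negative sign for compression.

Free thermal expansion αLΔT = 18.9e-6 · 14500 · 128 = 35.08 mm.
The walls impose strain ε = −(35.08)/14500 = -2.4192e-03; σ = Eε = 101000 · -2.4192e-03 = -244.3 MPa.

-244 MPa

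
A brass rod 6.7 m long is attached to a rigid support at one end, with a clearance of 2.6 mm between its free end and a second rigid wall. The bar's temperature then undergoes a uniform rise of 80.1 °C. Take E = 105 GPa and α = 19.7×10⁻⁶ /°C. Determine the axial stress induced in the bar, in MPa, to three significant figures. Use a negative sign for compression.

-125 MPa

Free thermal expansion αLΔT = 19.7e-6 · 6700 · 80.1 = 10.57 mm.
The walls engage after the gap closes; constrained expansion = 10.57 − 2.6 = 7.972 mm.
The walls impose strain ε = −(7.972)/6700 = -1.1899e-03; σ = Eε = 105000 · -1.1899e-03 = -124.9 MPa.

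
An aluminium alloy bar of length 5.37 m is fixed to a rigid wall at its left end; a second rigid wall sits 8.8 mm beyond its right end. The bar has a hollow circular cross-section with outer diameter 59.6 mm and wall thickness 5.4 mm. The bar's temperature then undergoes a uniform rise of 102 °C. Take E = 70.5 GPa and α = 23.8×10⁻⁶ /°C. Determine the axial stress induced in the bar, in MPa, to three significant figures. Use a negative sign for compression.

Free thermal expansion αLΔT = 23.8e-6 · 5370 · 102 = 13.04 mm.
The walls engage after the gap closes; constrained expansion = 13.04 − 8.8 = 4.236 mm.
The walls impose strain ε = −(4.236)/5370 = -7.8887e-04; σ = Eε = 70500 · -7.8887e-04 = -55.62 MPa.

-55.6 MPa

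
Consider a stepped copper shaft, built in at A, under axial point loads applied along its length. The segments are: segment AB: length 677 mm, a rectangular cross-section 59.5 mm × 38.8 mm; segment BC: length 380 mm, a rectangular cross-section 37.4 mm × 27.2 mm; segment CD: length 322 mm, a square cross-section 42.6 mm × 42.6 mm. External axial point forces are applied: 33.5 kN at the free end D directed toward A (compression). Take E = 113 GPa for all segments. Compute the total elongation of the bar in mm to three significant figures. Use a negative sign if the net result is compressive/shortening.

-0.250 mm

Internal axial forces (sectioning from the free end, tension +): N_CD = -33.5 kN, N_BC = -33.5 kN, N_AB = -33.5 kN.
A_AB = 2309 mm².
A_BC = 1017 mm².
A_CD = 1815 mm².
δ_AB = -33500·677/(2309·113000) = -0.08694 mm
δ_BC = -33500·380/(1017·113000) = -0.1107 mm
δ_CD = -33500·322/(1815·113000) = -0.0526 mm
δ = Σδ_i = -0.2503 mm.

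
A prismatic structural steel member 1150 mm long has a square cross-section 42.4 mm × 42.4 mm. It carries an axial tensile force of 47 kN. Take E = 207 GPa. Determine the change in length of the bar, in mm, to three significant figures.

A = 1798 mm².
δ_mech = NL/(AE) = 47000·1150/(1798·207000) = 0.1452 mm.

0.145 mm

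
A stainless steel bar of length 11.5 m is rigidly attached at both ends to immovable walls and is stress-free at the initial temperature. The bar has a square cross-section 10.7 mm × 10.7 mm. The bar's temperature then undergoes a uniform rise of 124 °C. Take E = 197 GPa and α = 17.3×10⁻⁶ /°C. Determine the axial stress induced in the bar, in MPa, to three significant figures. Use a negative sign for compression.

-423 MPa

Free thermal expansion αLΔT = 17.3e-6 · 11500 · 124 = 24.67 mm.
The walls impose strain ε = −(24.67)/11500 = -2.1452e-03; σ = Eε = 197000 · -2.1452e-03 = -422.6 MPa.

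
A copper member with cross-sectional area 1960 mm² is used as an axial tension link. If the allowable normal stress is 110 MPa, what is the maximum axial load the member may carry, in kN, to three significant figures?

216 kN

P_max = σ_allow · A = 110 · 1960 = 215600 N = 215.6 kN.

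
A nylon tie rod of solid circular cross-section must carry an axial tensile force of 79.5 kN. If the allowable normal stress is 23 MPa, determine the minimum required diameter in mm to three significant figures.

66.3 mm

Required area A ≥ P/σ_allow = 79500/23 = 3457 mm².
For a solid circular section, d ≥ √(4A/π) = 66.34 mm.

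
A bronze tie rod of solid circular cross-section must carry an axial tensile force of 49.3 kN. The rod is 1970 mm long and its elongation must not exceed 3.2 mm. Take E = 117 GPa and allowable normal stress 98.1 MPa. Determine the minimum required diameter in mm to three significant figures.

Required area A ≥ P/σ_allow = 49300/98.1 = 502.5 mm².
For a solid circular section, d ≥ √(4A/π) = 25.3 mm.
Elongation limit: A ≥ PL/(Eδ_allow) = 49300·1970/(117000·3.2) = 259.4 mm² ⇒ d ≥ 18.17 mm.
The stress limit governs.

25.3 mm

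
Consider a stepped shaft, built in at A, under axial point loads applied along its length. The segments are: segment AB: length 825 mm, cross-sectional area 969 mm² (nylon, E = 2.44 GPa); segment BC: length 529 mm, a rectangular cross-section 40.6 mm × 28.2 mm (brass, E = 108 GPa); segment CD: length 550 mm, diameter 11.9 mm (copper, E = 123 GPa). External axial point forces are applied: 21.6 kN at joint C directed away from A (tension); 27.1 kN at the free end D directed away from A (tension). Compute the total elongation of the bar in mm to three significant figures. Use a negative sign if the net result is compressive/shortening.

Internal axial forces (sectioning from the free end, tension +): N_CD = 27.1 kN, N_BC = 48.7 kN, N_AB = 48.7 kN.
A_BC = 1145 mm².
A_CD = 111.2 mm².
δ_AB = 48700·825/(969·2440) = 16.99 mm
δ_BC = 48700·529/(1145·108000) = 0.2083 mm
δ_CD = 27100·550/(111.2·123000) = 1.09 mm
δ = Σδ_i = 18.29 mm.

18.3 mm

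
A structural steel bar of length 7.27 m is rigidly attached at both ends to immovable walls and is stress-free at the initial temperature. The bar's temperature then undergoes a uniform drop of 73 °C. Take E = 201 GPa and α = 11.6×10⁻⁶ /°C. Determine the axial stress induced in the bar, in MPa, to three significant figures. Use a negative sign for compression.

Free thermal expansion αLΔT = 11.6e-6 · 7270 · -73 = -6.156 mm.
The walls impose strain ε = −(-6.156)/7270 = 8.4680e-04; σ = Eε = 201000 · 8.4680e-04 = 170.2 MPa.

170 MPa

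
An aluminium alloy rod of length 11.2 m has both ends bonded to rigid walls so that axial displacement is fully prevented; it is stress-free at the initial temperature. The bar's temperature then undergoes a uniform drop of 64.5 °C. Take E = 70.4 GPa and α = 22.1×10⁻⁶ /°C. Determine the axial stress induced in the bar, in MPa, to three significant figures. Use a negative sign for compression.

Free thermal expansion αLΔT = 22.1e-6 · 11200 · -64.5 = -15.97 mm.
The walls impose strain ε = −(-15.97)/11200 = 1.4255e-03; σ = Eε = 70400 · 1.4255e-03 = 100.4 MPa.

100 MPa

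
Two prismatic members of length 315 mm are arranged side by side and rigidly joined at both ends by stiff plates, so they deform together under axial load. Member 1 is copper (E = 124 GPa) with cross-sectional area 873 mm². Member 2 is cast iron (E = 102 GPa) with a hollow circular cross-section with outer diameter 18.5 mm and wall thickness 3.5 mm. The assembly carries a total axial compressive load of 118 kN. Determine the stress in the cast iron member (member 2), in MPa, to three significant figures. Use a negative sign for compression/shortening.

-96.2 MPa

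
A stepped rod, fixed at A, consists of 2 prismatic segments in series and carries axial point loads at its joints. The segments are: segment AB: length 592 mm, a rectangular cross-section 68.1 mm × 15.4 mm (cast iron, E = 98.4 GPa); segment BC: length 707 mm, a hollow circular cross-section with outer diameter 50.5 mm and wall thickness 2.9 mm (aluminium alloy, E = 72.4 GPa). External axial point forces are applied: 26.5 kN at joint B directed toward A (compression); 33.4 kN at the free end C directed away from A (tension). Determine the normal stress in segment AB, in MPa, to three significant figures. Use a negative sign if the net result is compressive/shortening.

Internal axial forces (sectioning from the free end, tension +): N_BC = 33.4 kN, N_AB = 6.9 kN.
A_AB = 1049 mm².
σ_AB = N_AB/A_AB = 6900/1049 = 6.579 MPa.

6.58 MPa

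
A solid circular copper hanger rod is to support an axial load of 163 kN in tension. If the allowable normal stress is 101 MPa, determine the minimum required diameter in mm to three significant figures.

Required area A ≥ P/σ_allow = 163000/101 = 1614 mm².
For a solid circular section, d ≥ √(4A/π) = 45.33 mm.

45.3 mm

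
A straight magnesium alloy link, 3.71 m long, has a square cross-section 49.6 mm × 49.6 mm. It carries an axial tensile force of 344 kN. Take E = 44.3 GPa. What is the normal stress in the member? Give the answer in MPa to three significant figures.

140 MPa

A = 2460 mm².
σ = N/A = 344000/2460 = 139.8 MPa.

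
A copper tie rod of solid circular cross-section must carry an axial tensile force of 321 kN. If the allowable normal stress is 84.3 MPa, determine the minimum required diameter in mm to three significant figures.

69.6 mm

Required area A ≥ P/σ_allow = 321000/84.3 = 3808 mm².
For a solid circular section, d ≥ √(4A/π) = 69.63 mm.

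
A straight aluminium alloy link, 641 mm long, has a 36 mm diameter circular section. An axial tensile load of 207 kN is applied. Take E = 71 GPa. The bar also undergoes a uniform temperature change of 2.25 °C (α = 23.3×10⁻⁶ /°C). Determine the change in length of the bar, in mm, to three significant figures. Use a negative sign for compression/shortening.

1.87 mm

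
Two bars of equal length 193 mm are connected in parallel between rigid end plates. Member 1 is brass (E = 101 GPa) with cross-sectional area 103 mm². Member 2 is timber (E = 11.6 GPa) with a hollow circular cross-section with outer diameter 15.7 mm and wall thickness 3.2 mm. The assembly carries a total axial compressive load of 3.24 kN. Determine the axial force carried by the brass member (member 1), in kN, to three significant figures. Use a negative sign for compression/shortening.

-2.84 kN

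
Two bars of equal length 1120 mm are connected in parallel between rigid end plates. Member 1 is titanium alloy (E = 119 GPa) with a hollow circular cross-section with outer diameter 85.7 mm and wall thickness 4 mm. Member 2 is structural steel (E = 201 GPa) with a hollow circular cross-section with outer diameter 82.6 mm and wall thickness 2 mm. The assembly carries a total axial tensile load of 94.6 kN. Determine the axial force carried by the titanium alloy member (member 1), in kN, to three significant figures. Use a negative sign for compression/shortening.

51.6 kN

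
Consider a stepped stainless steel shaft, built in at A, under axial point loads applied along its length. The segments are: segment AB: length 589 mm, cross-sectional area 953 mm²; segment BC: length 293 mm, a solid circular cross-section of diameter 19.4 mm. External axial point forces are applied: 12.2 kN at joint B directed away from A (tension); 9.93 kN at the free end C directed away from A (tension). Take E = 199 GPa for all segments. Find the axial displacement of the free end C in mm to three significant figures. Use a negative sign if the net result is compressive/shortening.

Internal axial forces (sectioning from the free end, tension +): N_BC = 9.93 kN, N_AB = 22.13 kN.
A_BC = 295.6 mm².
δ_AB = 22130·589/(953·199000) = 0.06873 mm
δ_BC = 9930·293/(295.6·199000) = 0.04946 mm
δ = Σδ_i = 0.1182 mm.

0.118 mm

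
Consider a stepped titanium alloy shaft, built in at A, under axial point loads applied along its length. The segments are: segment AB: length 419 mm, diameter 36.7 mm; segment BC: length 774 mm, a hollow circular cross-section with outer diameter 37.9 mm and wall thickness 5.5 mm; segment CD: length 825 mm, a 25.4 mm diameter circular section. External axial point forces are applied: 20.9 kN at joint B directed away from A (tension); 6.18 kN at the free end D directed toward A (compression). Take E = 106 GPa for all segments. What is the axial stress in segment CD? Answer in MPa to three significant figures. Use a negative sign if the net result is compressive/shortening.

-12.2 MPa

Internal axial forces (sectioning from the free end, tension +): N_CD = -6.18 kN, N_BC = -6.18 kN, N_AB = 14.72 kN.
A_CD = 506.7 mm².
σ_CD = N_CD/A_CD = -6180/506.7 = -12.2 MPa.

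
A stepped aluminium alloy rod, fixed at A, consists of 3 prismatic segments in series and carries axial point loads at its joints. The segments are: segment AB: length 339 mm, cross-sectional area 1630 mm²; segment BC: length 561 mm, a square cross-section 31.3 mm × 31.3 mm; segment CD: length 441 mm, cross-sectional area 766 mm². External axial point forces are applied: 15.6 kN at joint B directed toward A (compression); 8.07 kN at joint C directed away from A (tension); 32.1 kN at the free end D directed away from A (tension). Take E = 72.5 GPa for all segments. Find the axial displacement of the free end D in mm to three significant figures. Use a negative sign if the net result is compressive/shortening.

Internal axial forces (sectioning from the free end, tension +): N_CD = 32.1 kN, N_BC = 40.17 kN, N_AB = 24.57 kN.
A_BC = 979.7 mm².
δ_AB = 24570·339/(1630·72500) = 0.07048 mm
δ_BC = 40170·561/(979.7·72500) = 0.3173 mm
δ_CD = 32100·441/(766·72500) = 0.2549 mm
δ = Σδ_i = 0.6427 mm.

0.643 mm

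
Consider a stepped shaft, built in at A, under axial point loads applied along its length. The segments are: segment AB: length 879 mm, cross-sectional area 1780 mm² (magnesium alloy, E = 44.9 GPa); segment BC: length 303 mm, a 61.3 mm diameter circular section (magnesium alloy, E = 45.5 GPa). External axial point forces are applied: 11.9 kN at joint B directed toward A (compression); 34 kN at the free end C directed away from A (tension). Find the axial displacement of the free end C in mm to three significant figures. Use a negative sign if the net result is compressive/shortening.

Internal axial forces (sectioning from the free end, tension +): N_BC = 34 kN, N_AB = 22.1 kN.
A_BC = 2951 mm².
δ_AB = 22100·879/(1780·44900) = 0.2431 mm
δ_BC = 34000·303/(2951·45500) = 0.07672 mm
δ = Σδ_i = 0.3198 mm.

0.320 mm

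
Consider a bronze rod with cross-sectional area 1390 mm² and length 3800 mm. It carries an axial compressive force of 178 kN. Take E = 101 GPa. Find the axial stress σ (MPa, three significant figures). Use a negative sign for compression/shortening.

-128 MPa

σ = N/A = -178000/1390 = -128.1 MPa.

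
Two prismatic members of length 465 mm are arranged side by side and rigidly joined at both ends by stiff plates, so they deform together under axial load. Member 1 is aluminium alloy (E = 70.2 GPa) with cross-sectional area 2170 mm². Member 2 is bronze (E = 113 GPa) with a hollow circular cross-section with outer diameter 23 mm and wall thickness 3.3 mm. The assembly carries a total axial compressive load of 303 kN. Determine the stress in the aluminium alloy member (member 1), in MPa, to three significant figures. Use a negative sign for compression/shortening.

-121 MPa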